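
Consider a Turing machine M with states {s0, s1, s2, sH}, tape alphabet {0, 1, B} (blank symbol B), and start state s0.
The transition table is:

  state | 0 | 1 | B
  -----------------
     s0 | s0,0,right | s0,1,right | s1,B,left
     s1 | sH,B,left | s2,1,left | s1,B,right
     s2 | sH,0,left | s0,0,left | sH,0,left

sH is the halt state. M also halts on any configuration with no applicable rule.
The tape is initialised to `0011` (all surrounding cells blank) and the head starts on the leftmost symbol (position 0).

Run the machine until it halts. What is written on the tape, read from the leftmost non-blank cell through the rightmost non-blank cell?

s0 | [0]011B   read 0 → write 0, move right, go to s0
s0 | 0[0]11B   read 0 → write 0, move right, go to s0
s0 | 00[1]1B   read 1 → write 1, move right, go to s0
s0 | 001[1]B   read 1 → write 1, move right, go to s0
s0 | 0011[B]   read B → write B, move left, go to s1
s1 | 001[1]B   read 1 → write 1, move left, go to s2
s2 | 00[1]1B   read 1 → write 0, move left, go to s0
s0 | 0[0]01B   read 0 → write 0, move right, go to s0
s0 | 00[0]1B   read 0 → write 0, move right, go to s0
s0 | 000[1]B   read 1 → write 1, move right, go to s0
s0 | 0001[B]   read B → write B, move left, go to s1
s1 | 000[1]B   read 1 → write 1, move left, go to s2
s2 | 00[0]1B   read 0 → write 0, move left, go to sH
sH | 0[0]01B
The non-blank tape span at halt is 0001.

0001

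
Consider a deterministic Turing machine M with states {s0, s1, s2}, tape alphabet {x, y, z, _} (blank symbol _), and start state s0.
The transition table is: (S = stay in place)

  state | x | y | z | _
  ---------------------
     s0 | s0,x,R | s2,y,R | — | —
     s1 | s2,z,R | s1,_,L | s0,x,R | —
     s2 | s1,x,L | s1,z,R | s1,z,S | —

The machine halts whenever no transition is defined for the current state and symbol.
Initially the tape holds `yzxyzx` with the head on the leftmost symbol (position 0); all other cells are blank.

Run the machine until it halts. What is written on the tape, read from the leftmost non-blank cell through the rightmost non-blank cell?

yxxyxx

s0 | [y]zxyzx_   read y → write y, move R, go to s2
s2 | y[z]xyzx_   read z → write z, move S, go to s1
s1 | y[z]xyzx_   read z → write x, move R, go to s0
s0 | yx[x]yzx_   read x → write x, move R, go to s0
s0 | yxx[y]zx_   read y → write y, move R, go to s2
s2 | yxxy[z]x_   read z → write z, move S, go to s1
s1 | yxxy[z]x_   read z → write x, move R, go to s0
s0 | yxxyx[x]_   read x → write x, move R, go to s0
s0 | yxxyxx[_]
The non-blank tape span at halt is yxxyxx.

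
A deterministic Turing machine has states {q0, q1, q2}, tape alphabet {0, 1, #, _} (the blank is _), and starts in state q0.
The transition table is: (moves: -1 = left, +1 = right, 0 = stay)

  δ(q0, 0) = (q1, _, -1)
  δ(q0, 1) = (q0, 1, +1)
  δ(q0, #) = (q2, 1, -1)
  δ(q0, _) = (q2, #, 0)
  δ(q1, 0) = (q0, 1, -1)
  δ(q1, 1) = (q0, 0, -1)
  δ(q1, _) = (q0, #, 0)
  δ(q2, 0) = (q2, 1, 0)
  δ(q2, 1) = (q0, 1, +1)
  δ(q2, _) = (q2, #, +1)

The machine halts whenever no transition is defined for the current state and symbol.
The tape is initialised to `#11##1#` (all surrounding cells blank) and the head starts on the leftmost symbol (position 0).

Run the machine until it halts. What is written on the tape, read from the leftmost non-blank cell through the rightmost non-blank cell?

q0 | _[#]11##1#_   read # → write 1, move -1, go to q2
q2 | [_]111##1#_   read _ → write #, move +1, go to q2
q2 | #[1]11##1#_   read 1 → write 1, move +1, go to q0
q0 | #1[1]1##1#_   read 1 → write 1, move +1, go to q0
q0 | #11[1]##1#_   read 1 → write 1, move +1, go to q0
q0 | #111[#]#1#_   read # → write 1, move -1, go to q2
q2 | #11[1]1#1#_   read 1 → write 1, move +1, go to q0
q0 | #111[1]#1#_   read 1 → write 1, move +1, go to q0
q0 | #1111[#]1#_   read # → write 1, move -1, go to q2
q2 | #111[1]11#_   read 1 → write 1, move +1, go to q0
q0 | #1111[1]1#_   read 1 → write 1, move +1, go to q0
q0 | #11111[1]#_   read 1 → write 1, move +1, go to q0
q0 | #111111[#]_   read # → write 1, move -1, go to q2
q2 | #11111[1]1_   read 1 → write 1, move +1, go to q0
q0 | #111111[1]_   read 1 → write 1, move +1, go to q0
q0 | #1111111[_]   read _ → write #, move 0, go to q2
q2 | #1111111[#]
The non-blank tape span at halt is #1111111#.

#1111111#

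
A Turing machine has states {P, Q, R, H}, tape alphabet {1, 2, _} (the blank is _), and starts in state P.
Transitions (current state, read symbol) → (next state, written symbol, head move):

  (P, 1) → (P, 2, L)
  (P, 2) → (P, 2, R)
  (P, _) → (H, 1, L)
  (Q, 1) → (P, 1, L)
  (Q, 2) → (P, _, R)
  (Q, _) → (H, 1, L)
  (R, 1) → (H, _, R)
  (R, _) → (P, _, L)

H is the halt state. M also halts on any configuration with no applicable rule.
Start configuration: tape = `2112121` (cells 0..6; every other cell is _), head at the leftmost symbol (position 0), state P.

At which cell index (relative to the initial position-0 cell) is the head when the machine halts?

state=P head=0 tape=[2]112121_   (P,2)→(P,2,R)
state=P head=1 tape=2[1]12121_   (P,1)→(P,2,L)
state=P head=0 tape=[2]212121_   (P,2)→(P,2,R)
state=P head=1 tape=2[2]12121_   (P,2)→(P,2,R)
state=P head=2 tape=22[1]2121_   (P,1)→(P,2,L)
state=P head=1 tape=2[2]22121_   (P,2)→(P,2,R)
state=P head=2 tape=22[2]2121_   (P,2)→(P,2,R)
state=P head=3 tape=222[2]121_   (P,2)→(P,2,R)
state=P head=4 tape=2222[1]21_   (P,1)→(P,2,L)
state=P head=3 tape=222[2]221_   (P,2)→(P,2,R)
state=P head=4 tape=2222[2]21_   (P,2)→(P,2,R)
state=P head=5 tape=22222[2]1_   (P,2)→(P,2,R)
state=P head=6 tape=222222[1]_   (P,1)→(P,2,L)
state=P head=5 tape=22222[2]2_   (P,2)→(P,2,R)
state=P head=6 tape=222222[2]_   (P,2)→(P,2,R)
state=P head=7 tape=2222222[_]   (P,_)→(H,1,L)
state=H head=6 tape=222222[2]1
At halt the head is at cell 6.

6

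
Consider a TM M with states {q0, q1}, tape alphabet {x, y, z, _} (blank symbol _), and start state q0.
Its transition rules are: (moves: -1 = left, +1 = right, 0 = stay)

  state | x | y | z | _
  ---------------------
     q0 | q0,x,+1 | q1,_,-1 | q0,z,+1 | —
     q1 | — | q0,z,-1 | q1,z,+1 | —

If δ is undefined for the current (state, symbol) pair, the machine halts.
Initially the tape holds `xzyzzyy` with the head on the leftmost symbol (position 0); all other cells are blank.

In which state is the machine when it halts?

q1

state=q0 head=0 tape=[x]zyzzyy   (q0,x)→(q0,x,+1)
state=q0 head=1 tape=x[z]yzzyy   (q0,z)→(q0,z,+1)
state=q0 head=2 tape=xz[y]zzyy   (q0,y)→(q1,_,-1)
state=q1 head=1 tape=x[z]_zzyy   (q1,z)→(q1,z,+1)
state=q1 head=2 tape=xz[_]zzyy
No transition is defined for (q1, _); M halts in state q1.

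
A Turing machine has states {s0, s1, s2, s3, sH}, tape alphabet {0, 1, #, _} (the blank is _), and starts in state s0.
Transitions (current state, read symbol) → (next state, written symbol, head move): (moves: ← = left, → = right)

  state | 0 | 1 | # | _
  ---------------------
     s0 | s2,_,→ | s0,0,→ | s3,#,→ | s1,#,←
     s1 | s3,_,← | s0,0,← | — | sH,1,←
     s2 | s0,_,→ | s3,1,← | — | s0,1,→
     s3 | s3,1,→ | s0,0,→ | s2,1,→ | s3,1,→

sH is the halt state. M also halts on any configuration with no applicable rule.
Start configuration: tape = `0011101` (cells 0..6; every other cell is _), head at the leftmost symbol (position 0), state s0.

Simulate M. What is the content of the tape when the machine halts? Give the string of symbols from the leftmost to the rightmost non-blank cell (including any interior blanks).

s0 | [0]011101_   read 0 → write _, move →, go to s2
s2 | _[0]11101_   read 0 → write _, move →, go to s0
s0 | __[1]1101_   read 1 → write 0, move →, go to s0
s0 | __0[1]101_   read 1 → write 0, move →, go to s0
s0 | __00[1]01_   read 1 → write 0, move →, go to s0
s0 | __000[0]1_   read 0 → write _, move →, go to s2
s2 | __000_[1]_   read 1 → write 1, move ←, go to s3
s3 | __000[_]1_   read _ → write 1, move →, go to s3
s3 | __0001[1]_   read 1 → write 0, move →, go to s0
s0 | __00010[_]   read _ → write #, move ←, go to s1
s1 | __0001[0]#   read 0 → write _, move ←, go to s3
s3 | __000[1]_#   read 1 → write 0, move →, go to s0
s0 | __0000[_]#   read _ → write #, move ←, go to s1
s1 | __000[0]##   read 0 → write _, move ←, go to s3
s3 | __00[0]_##   read 0 → write 1, move →, go to s3
s3 | __001[_]##   read _ → write 1, move →, go to s3
s3 | __0011[#]#   read # → write 1, move →, go to s2
s2 | __00111[#]
The non-blank tape span at halt is 00111#.

00111#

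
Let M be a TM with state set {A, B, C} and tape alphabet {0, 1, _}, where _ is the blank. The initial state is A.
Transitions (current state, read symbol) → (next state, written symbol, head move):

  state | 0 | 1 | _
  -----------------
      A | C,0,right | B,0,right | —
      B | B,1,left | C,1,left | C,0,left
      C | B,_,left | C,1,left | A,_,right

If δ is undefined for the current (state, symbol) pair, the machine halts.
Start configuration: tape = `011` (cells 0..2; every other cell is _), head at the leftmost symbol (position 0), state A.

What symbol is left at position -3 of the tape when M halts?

state=A head=0 tape=____[0]11___   (A,0)→(C,0,right)
state=C head=1 tape=____0[1]1___   (C,1)→(C,1,left)
state=C head=0 tape=____[0]11___   (C,0)→(B,_,left)
state=B head=-1 tape=___[_]_11___   (B,_)→(C,0,left)
state=C head=-2 tape=__[_]0_11___   (C,_)→(A,_,right)
state=A head=-1 tape=___[0]_11___   (A,0)→(C,0,right)
state=C head=0 tape=___0[_]11___   (C,_)→(A,_,right)
state=A head=1 tape=___0_[1]1___   (A,1)→(B,0,right)
state=B head=2 tape=___0_0[1]___   (B,1)→(C,1,left)
state=C head=1 tape=___0_[0]1___   (C,0)→(B,_,left)
state=B head=0 tape=___0[_]_1___   (B,_)→(C,0,left)
state=C head=-1 tape=___[0]0_1___   (C,0)→(B,_,left)
state=B head=-2 tape=__[_]_0_1___   (B,_)→(C,0,left)
state=C head=-3 tape=_[_]0_0_1___   (C,_)→(A,_,right)
state=A head=-2 tape=__[0]_0_1___   (A,0)→(C,0,right)
state=C head=-1 tape=__0[_]0_1___   (C,_)→(A,_,right)
state=A head=0 tape=__0_[0]_1___   (A,0)→(C,0,right)
state=C head=1 tape=__0_0[_]1___   (C,_)→(A,_,right)
state=A head=2 tape=__0_0_[1]___   (A,1)→(B,0,right)
state=B head=3 tape=__0_0_0[_]__   (B,_)→(C,0,left)
state=C head=2 tape=__0_0_[0]0__   (C,0)→(B,_,left)
state=B head=1 tape=__0_0[_]_0__   (B,_)→(C,0,left)
state=C head=0 tape=__0_[0]0_0__   (C,0)→(B,_,left)
state=B head=-1 tape=__0[_]_0_0__   (B,_)→(C,0,left)
state=C head=-2 tape=__[0]0_0_0__   (C,0)→(B,_,left)
state=B head=-3 tape=_[_]_0_0_0__   (B,_)→(C,0,left)
state=C head=-4 tape=[_]0_0_0_0__   (C,_)→(A,_,right)
state=A head=-3 tape=_[0]_0_0_0__   (A,0)→(C,0,right)
state=C head=-2 tape=_0[_]0_0_0__   (C,_)→(A,_,right)
state=A head=-1 tape=_0_[0]_0_0__   (A,0)→(C,0,right)
state=C head=0 tape=_0_0[_]0_0__   (C,_)→(A,_,right)
state=A head=1 tape=_0_0_[0]_0__   (A,0)→(C,0,right)
state=C head=2 tape=_0_0_0[_]0__   (C,_)→(A,_,right)
state=A head=3 tape=_0_0_0_[0]__   (A,0)→(C,0,right)
state=C head=4 tape=_0_0_0_0[_]_   (C,_)→(A,_,right)
state=A head=5 tape=_0_0_0_0_[_]
Cell -3 holds 0 when M halts.

0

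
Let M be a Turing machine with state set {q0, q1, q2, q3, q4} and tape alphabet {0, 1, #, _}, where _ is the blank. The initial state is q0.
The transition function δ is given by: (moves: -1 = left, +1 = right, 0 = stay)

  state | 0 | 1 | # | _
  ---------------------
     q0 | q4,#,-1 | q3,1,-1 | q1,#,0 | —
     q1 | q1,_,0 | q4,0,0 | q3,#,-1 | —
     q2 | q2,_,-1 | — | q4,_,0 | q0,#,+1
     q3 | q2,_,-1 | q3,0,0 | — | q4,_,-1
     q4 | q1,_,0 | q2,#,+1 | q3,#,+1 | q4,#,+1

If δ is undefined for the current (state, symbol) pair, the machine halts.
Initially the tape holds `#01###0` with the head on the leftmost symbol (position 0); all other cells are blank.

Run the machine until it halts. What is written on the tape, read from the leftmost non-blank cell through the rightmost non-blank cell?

########0

state=q0 head=0 tape=__[#]01###0   (q0,#)→(q1,#,0)
state=q1 head=0 tape=__[#]01###0   (q1,#)→(q3,#,-1)
state=q3 head=-1 tape=_[_]#01###0   (q3,_)→(q4,_,-1)
state=q4 head=-2 tape=[_]_#01###0   (q4,_)→(q4,#,+1)
state=q4 head=-1 tape=#[_]#01###0   (q4,_)→(q4,#,+1)
state=q4 head=0 tape=##[#]01###0   (q4,#)→(q3,#,+1)
state=q3 head=1 tape=###[0]1###0   (q3,0)→(q2,_,-1)
state=q2 head=0 tape=##[#]_1###0   (q2,#)→(q4,_,0)
state=q4 head=0 tape=##[_]_1###0   (q4,_)→(q4,#,+1)
state=q4 head=1 tape=###[_]1###0   (q4,_)→(q4,#,+1)
state=q4 head=2 tape=####[1]###0   (q4,1)→(q2,#,+1)
state=q2 head=3 tape=#####[#]##0   (q2,#)→(q4,_,0)
state=q4 head=3 tape=#####[_]##0   (q4,_)→(q4,#,+1)
state=q4 head=4 tape=######[#]#0   (q4,#)→(q3,#,+1)
state=q3 head=5 tape=#######[#]0
The non-blank tape span at halt is ########0.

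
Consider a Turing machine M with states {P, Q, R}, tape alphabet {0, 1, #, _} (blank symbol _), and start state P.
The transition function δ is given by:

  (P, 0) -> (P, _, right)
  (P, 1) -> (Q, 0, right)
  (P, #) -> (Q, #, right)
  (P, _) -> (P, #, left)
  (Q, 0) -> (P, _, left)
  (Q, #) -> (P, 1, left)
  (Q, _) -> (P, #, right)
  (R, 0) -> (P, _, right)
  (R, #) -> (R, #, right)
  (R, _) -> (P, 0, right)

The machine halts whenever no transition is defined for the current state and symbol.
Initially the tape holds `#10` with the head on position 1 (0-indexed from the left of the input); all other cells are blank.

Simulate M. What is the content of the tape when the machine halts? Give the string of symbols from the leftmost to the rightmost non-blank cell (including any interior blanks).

P | #[1]0   read 1 → write 0, move right, go to Q
Q | #0[0]   read 0 → write _, move left, go to P
P | #[0]_   read 0 → write _, move right, go to P
P | #_[_]   read _ → write #, move left, go to P
P | #[_]#   read _ → write #, move left, go to P
P | [#]##   read # → write #, move right, go to Q
Q | #[#]#   read # → write 1, move left, go to P
P | [#]1#   read # → write #, move right, go to Q
Q | #[1]#
The non-blank tape span at halt is #1#.

#1#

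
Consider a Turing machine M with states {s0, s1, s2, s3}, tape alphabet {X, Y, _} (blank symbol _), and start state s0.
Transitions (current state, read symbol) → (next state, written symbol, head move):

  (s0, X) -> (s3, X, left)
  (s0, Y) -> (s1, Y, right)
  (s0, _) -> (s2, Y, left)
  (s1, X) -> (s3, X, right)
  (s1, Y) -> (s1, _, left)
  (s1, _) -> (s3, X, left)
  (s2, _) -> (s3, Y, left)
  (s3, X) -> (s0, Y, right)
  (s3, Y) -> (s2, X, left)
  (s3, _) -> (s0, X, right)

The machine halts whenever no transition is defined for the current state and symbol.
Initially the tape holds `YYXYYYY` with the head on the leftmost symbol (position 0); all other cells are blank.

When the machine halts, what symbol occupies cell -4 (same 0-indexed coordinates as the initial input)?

s0 | ____[Y]YXYYYY   read Y → write Y, move right, go to s1
s1 | ____Y[Y]XYYYY   read Y → write _, move left, go to s1
s1 | ____[Y]_XYYYY   read Y → write _, move left, go to s1
s1 | ___[_]__XYYYY   read _ → write X, move left, go to s3
s3 | __[_]X__XYYYY   read _ → write X, move right, go to s0
s0 | __X[X]__XYYYY   read X → write X, move left, go to s3
s3 | __[X]X__XYYYY   read X → write Y, move right, go to s0
s0 | __Y[X]__XYYYY   read X → write X, move left, go to s3
s3 | __[Y]X__XYYYY   read Y → write X, move left, go to s2
s2 | _[_]XX__XYYYY   read _ → write Y, move left, go to s3
s3 | [_]YXX__XYYYY   read _ → write X, move right, go to s0
s0 | X[Y]XX__XYYYY   read Y → write Y, move right, go to s1
s1 | XY[X]X__XYYYY   read X → write X, move right, go to s3
s3 | XYX[X]__XYYYY   read X → write Y, move right, go to s0
s0 | XYXY[_]_XYYYY   read _ → write Y, move left, go to s2
s2 | XYX[Y]Y_XYYYY
Cell -4 holds X when M halts.

X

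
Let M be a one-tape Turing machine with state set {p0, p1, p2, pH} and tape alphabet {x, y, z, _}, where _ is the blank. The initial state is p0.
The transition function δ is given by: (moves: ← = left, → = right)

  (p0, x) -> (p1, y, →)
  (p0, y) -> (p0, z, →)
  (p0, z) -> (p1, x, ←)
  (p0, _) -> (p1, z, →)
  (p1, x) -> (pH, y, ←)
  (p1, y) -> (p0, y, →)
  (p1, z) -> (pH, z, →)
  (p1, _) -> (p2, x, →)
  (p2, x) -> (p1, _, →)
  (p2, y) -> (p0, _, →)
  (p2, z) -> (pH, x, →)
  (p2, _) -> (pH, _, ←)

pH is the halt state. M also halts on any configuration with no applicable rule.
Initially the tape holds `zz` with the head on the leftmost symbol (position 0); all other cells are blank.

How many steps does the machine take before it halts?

4

state=p0 head=0 tape=_[z]z_   (p0,z)→(p1,x,←)
state=p1 head=-1 tape=[_]xz_   (p1,_)→(p2,x,→)
state=p2 head=0 tape=x[x]z_   (p2,x)→(p1,_,→)
state=p1 head=1 tape=x_[z]_   (p1,z)→(pH,z,→)
state=pH head=2 tape=x_z[_]
M halts after 4 transitions.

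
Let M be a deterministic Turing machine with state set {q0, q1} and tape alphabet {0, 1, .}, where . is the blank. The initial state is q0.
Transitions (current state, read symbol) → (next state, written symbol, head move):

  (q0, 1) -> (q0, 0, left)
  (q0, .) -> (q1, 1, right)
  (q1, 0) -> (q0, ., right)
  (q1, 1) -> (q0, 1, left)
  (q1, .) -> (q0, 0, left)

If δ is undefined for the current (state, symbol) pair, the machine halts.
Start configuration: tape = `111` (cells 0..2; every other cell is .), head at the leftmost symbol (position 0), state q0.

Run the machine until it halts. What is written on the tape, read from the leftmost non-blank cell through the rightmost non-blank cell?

1111.0

state=q0 head=0 tape=.[1]11..   (q0,1)→(q0,0,left)
state=q0 head=-1 tape=[.]011..   (q0,.)→(q1,1,right)
state=q1 head=0 tape=1[0]11..   (q1,0)→(q0,.,right)
state=q0 head=1 tape=1.[1]1..   (q0,1)→(q0,0,left)
state=q0 head=0 tape=1[.]01..   (q0,.)→(q1,1,right)
state=q1 head=1 tape=11[0]1..   (q1,0)→(q0,.,right)
state=q0 head=2 tape=11.[1]..   (q0,1)→(q0,0,left)
state=q0 head=1 tape=11[.]0..   (q0,.)→(q1,1,right)
state=q1 head=2 tape=111[0]..   (q1,0)→(q0,.,right)
state=q0 head=3 tape=111.[.].   (q0,.)→(q1,1,right)
state=q1 head=4 tape=111.1[.]   (q1,.)→(q0,0,left)
state=q0 head=3 tape=111.[1]0   (q0,1)→(q0,0,left)
state=q0 head=2 tape=111[.]00   (q0,.)→(q1,1,right)
state=q1 head=3 tape=1111[0]0   (q1,0)→(q0,.,right)
state=q0 head=4 tape=1111.[0]
The non-blank tape span at halt is 1111.0.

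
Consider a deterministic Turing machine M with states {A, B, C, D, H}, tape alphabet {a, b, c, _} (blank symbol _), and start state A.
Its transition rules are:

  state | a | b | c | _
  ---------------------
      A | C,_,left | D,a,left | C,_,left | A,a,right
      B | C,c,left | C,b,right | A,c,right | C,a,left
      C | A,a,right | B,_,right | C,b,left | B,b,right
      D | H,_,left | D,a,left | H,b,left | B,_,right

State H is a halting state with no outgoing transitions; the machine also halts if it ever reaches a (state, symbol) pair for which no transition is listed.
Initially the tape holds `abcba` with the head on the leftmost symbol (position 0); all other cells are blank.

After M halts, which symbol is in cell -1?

b

state=A head=0 tape=_[a]bcba   (A,a)→(C,_,left)
state=C head=-1 tape=[_]_bcba   (C,_)→(B,b,right)
state=B head=0 tape=b[_]bcba   (B,_)→(C,a,left)
state=C head=-1 tape=[b]abcba   (C,b)→(B,_,right)
state=B head=0 tape=_[a]bcba   (B,a)→(C,c,left)
state=C head=-1 tape=[_]cbcba   (C,_)→(B,b,right)
state=B head=0 tape=b[c]bcba   (B,c)→(A,c,right)
state=A head=1 tape=bc[b]cba   (A,b)→(D,a,left)
state=D head=0 tape=b[c]acba   (D,c)→(H,b,left)
state=H head=-1 tape=[b]bacba
Cell -1 holds b when M halts.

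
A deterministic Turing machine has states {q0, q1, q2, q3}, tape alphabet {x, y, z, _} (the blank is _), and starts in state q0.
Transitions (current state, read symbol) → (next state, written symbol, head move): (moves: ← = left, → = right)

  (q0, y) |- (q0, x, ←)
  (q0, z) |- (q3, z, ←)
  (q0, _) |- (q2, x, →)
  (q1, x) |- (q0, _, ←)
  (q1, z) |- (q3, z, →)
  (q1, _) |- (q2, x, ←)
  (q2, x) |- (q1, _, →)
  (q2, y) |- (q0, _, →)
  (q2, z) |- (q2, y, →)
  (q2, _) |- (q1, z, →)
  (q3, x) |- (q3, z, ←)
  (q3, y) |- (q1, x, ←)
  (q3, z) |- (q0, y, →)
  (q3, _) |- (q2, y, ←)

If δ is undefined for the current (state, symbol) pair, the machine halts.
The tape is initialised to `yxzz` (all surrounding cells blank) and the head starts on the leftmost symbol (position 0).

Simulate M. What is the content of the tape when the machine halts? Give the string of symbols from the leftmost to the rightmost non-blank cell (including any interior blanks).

x_xzx_xz

state=q0 head=0 tape=_[y]xzz____   (q0,y)→(q0,x,←)
state=q0 head=-1 tape=[_]xxzz____   (q0,_)→(q2,x,→)
state=q2 head=0 tape=x[x]xzz____   (q2,x)→(q1,_,→)
state=q1 head=1 tape=x_[x]zz____   (q1,x)→(q0,_,←)
state=q0 head=0 tape=x[_]_zz____   (q0,_)→(q2,x,→)
state=q2 head=1 tape=xx[_]zz____   (q2,_)→(q1,z,→)
state=q1 head=2 tape=xxz[z]z____   (q1,z)→(q3,z,→)
state=q3 head=3 tape=xxzz[z]____   (q3,z)→(q0,y,→)
state=q0 head=4 tape=xxzzy[_]___   (q0,_)→(q2,x,→)
state=q2 head=5 tape=xxzzyx[_]__   (q2,_)→(q1,z,→)
state=q1 head=6 tape=xxzzyxz[_]_   (q1,_)→(q2,x,←)
state=q2 head=5 tape=xxzzyx[z]x_   (q2,z)→(q2,y,→)
state=q2 head=6 tape=xxzzyxy[x]_   (q2,x)→(q1,_,→)
state=q1 head=7 tape=xxzzyxy_[_]   (q1,_)→(q2,x,←)
state=q2 head=6 tape=xxzzyxy[_]x   (q2,_)→(q1,z,→)
state=q1 head=7 tape=xxzzyxyz[x]   (q1,x)→(q0,_,←)
state=q0 head=6 tape=xxzzyxy[z]_   (q0,z)→(q3,z,←)
state=q3 head=5 tape=xxzzyx[y]z_   (q3,y)→(q1,x,←)
state=q1 head=4 tape=xxzzy[x]xz_   (q1,x)→(q0,_,←)
state=q0 head=3 tape=xxzz[y]_xz_   (q0,y)→(q0,x,←)
state=q0 head=2 tape=xxz[z]x_xz_   (q0,z)→(q3,z,←)
state=q3 head=1 tape=xx[z]zx_xz_   (q3,z)→(q0,y,→)
state=q0 head=2 tape=xxy[z]x_xz_   (q0,z)→(q3,z,←)
state=q3 head=1 tape=xx[y]zx_xz_   (q3,y)→(q1,x,←)
state=q1 head=0 tape=x[x]xzx_xz_   (q1,x)→(q0,_,←)
state=q0 head=-1 tape=[x]_xzx_xz_
The non-blank tape span at halt is x_xzx_xz.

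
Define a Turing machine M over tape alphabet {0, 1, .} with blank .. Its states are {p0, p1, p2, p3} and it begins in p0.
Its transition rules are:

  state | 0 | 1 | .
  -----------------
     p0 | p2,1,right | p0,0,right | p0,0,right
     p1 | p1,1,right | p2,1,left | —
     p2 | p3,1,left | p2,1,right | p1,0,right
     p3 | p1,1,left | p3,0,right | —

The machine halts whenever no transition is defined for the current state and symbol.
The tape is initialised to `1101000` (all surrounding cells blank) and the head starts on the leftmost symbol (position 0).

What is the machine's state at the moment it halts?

state=p0 head=0 tape=[1]101000.   (p0,1)→(p0,0,right)
state=p0 head=1 tape=0[1]01000.   (p0,1)→(p0,0,right)
state=p0 head=2 tape=00[0]1000.   (p0,0)→(p2,1,right)
state=p2 head=3 tape=001[1]000.   (p2,1)→(p2,1,right)
state=p2 head=4 tape=0011[0]00.   (p2,0)→(p3,1,left)
state=p3 head=3 tape=001[1]100.   (p3,1)→(p3,0,right)
state=p3 head=4 tape=0010[1]00.   (p3,1)→(p3,0,right)
state=p3 head=5 tape=00100[0]0.   (p3,0)→(p1,1,left)
state=p1 head=4 tape=0010[0]10.   (p1,0)→(p1,1,right)
state=p1 head=5 tape=00101[1]0.   (p1,1)→(p2,1,left)
state=p2 head=4 tape=0010[1]10.   (p2,1)→(p2,1,right)
state=p2 head=5 tape=00101[1]0.   (p2,1)→(p2,1,right)
state=p2 head=6 tape=001011[0].   (p2,0)→(p3,1,left)
state=p3 head=5 tape=00101[1]1.   (p3,1)→(p3,0,right)
state=p3 head=6 tape=001010[1].   (p3,1)→(p3,0,right)
state=p3 head=7 tape=0010100[.]
No transition is defined for (p3, .); M halts in state p3.

p3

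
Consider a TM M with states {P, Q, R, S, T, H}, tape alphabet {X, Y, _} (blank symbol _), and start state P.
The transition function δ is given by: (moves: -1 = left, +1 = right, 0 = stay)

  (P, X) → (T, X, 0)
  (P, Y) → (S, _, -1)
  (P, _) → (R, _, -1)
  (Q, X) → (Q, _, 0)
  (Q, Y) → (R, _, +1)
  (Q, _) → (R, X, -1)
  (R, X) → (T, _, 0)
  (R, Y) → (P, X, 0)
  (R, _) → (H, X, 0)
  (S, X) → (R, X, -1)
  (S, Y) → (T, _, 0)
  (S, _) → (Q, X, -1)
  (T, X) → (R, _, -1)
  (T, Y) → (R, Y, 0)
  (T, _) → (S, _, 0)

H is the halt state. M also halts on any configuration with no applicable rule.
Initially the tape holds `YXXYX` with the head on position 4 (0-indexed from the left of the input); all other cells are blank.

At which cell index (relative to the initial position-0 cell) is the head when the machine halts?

state=P head=4 tape=_YXXY[X]   (P,X)→(T,X,0)
state=T head=4 tape=_YXXY[X]   (T,X)→(R,_,-1)
state=R head=3 tape=_YXX[Y]_   (R,Y)→(P,X,0)
state=P head=3 tape=_YXX[X]_   (P,X)→(T,X,0)
state=T head=3 tape=_YXX[X]_   (T,X)→(R,_,-1)
state=R head=2 tape=_YX[X]__   (R,X)→(T,_,0)
state=T head=2 tape=_YX[_]__   (T,_)→(S,_,0)
state=S head=2 tape=_YX[_]__   (S,_)→(Q,X,-1)
state=Q head=1 tape=_Y[X]X__   (Q,X)→(Q,_,0)
state=Q head=1 tape=_Y[_]X__   (Q,_)→(R,X,-1)
state=R head=0 tape=_[Y]XX__   (R,Y)→(P,X,0)
state=P head=0 tape=_[X]XX__   (P,X)→(T,X,0)
state=T head=0 tape=_[X]XX__   (T,X)→(R,_,-1)
state=R head=-1 tape=[_]_XX__   (R,_)→(H,X,0)
state=H head=-1 tape=[X]_XX__
At halt the head is at cell -1.

-1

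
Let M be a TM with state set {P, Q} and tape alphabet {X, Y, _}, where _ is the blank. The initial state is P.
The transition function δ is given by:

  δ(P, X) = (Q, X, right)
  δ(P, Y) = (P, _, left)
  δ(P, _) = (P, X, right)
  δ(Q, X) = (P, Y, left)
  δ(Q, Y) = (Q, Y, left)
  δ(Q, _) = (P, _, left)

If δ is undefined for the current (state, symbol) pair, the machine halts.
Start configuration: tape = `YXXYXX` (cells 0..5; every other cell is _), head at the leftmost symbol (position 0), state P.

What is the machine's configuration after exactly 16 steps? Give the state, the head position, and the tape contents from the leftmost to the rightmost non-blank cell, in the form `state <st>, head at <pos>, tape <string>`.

state P, head at -2, tape X_YYYYXX

P | __[Y]XXYXX   read Y → write _, move left, go to P
P | _[_]_XXYXX   read _ → write X, move right, go to P
P | _X[_]XXYXX   read _ → write X, move right, go to P
P | _XX[X]XYXX   read X → write X, move right, go to Q
Q | _XXX[X]YXX   read X → write Y, move left, go to P
P | _XX[X]YYXX   read X → write X, move right, go to Q
Q | _XXX[Y]YXX   read Y → write Y, move left, go to Q
Q | _XX[X]YYXX   read X → write Y, move left, go to P
P | _X[X]YYYXX   read X → write X, move right, go to Q
Q | _XX[Y]YYXX   read Y → write Y, move left, go to Q
Q | _X[X]YYYXX   read X → write Y, move left, go to P
P | _[X]YYYYXX   read X → write X, move right, go to Q
Q | _X[Y]YYYXX   read Y → write Y, move left, go to Q
Q | _[X]YYYYXX   read X → write Y, move left, go to P
P | [_]YYYYYXX   read _ → write X, move right, go to P
P | X[Y]YYYYXX   read Y → write _, move left, go to P
P | [X]_YYYYXX
After 16 steps: state P, head at -2, tape X_YYYYXX.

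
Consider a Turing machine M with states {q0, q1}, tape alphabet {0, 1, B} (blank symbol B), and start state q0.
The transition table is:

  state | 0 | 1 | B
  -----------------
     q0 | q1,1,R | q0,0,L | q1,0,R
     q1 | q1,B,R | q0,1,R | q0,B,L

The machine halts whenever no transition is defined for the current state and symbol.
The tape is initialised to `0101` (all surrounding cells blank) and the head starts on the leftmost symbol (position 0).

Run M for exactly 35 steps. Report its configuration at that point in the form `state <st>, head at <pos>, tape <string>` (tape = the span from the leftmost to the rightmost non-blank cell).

state=q0 head=0 tape=B[0]101BB   (q0,0)→(q1,1,R)
state=q1 head=1 tape=B1[1]01BB   (q1,1)→(q0,1,R)
state=q0 head=2 tape=B11[0]1BB   (q0,0)→(q1,1,R)
state=q1 head=3 tape=B111[1]BB   (q1,1)→(q0,1,R)
state=q0 head=4 tape=B1111[B]B   (q0,B)→(q1,0,R)
state=q1 head=5 tape=B11110[B]   (q1,B)→(q0,B,L)
state=q0 head=4 tape=B1111[0]B   (q0,0)→(q1,1,R)
state=q1 head=5 tape=B11111[B]   (q1,B)→(q0,B,L)
state=q0 head=4 tape=B1111[1]B   (q0,1)→(q0,0,L)
state=q0 head=3 tape=B111[1]0B   (q0,1)→(q0,0,L)
state=q0 head=2 tape=B11[1]00B   (q0,1)→(q0,0,L)
state=q0 head=1 tape=B1[1]000B   (q0,1)→(q0,0,L)
state=q0 head=0 tape=B[1]0000B   (q0,1)→(q0,0,L)
state=q0 head=-1 tape=[B]00000B   (q0,B)→(q1,0,R)
state=q1 head=0 tape=0[0]0000B   (q1,0)→(q1,B,R)
state=q1 head=1 tape=0B[0]000B   (q1,0)→(q1,B,R)
state=q1 head=2 tape=0BB[0]00B   (q1,0)→(q1,B,R)
state=q1 head=3 tape=0BBB[0]0B   (q1,0)→(q1,B,R)
state=q1 head=4 tape=0BBBB[0]B   (q1,0)→(q1,B,R)
state=q1 head=5 tape=0BBBBB[B]   (q1,B)→(q0,B,L)
state=q0 head=4 tape=0BBBB[B]B   (q0,B)→(q1,0,R)
state=q1 head=5 tape=0BBBB0[B]   (q1,B)→(q0,B,L)
state=q0 head=4 tape=0BBBB[0]B   (q0,0)→(q1,1,R)
state=q1 head=5 tape=0BBBB1[B]   (q1,B)→(q0,B,L)
state=q0 head=4 tape=0BBBB[1]B   (q0,1)→(q0,0,L)
state=q0 head=3 tape=0BBB[B]0B   (q0,B)→(q1,0,R)
state=q1 head=4 tape=0BBB0[0]B   (q1,0)→(q1,B,R)
state=q1 head=5 tape=0BBB0B[B]   (q1,B)→(q0,B,L)
state=q0 head=4 tape=0BBB0[B]B   (q0,B)→(q1,0,R)
state=q1 head=5 tape=0BBB00[B]   (q1,B)→(q0,B,L)
state=q0 head=4 tape=0BBB0[0]B   (q0,0)→(q1,1,R)
state=q1 head=5 tape=0BBB01[B]   (q1,B)→(q0,B,L)
state=q0 head=4 tape=0BBB0[1]B   (q0,1)→(q0,0,L)
state=q0 head=3 tape=0BBB[0]0B   (q0,0)→(q1,1,R)
state=q1 head=4 tape=0BBB1[0]B   (q1,0)→(q1,B,R)
state=q1 head=5 tape=0BBB1B[B]
After 35 steps: state q1, head at 5, tape 0BBB1.

state q1, head at 5, tape 0BBB1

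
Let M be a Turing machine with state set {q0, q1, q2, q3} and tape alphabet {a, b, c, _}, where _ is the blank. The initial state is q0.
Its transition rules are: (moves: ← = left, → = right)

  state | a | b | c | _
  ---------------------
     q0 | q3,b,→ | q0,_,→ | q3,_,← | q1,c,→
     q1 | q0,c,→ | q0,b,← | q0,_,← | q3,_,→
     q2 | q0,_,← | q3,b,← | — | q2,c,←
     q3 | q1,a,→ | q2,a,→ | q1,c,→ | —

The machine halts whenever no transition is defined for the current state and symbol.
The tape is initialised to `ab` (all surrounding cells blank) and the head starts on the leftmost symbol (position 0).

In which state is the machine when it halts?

q3

q0 | [a]b_   read a → write b, move →, go to q3
q3 | b[b]_   read b → write a, move →, go to q2
q2 | ba[_]   read _ → write c, move ←, go to q2
q2 | b[a]c   read a → write _, move ←, go to q0
q0 | [b]_c   read b → write _, move →, go to q0
q0 | _[_]c   read _ → write c, move →, go to q1
q1 | _c[c]   read c → write _, move ←, go to q0
q0 | _[c]_   read c → write _, move ←, go to q3
q3 | [_]__
No transition is defined for (q3, _); M halts in state q3.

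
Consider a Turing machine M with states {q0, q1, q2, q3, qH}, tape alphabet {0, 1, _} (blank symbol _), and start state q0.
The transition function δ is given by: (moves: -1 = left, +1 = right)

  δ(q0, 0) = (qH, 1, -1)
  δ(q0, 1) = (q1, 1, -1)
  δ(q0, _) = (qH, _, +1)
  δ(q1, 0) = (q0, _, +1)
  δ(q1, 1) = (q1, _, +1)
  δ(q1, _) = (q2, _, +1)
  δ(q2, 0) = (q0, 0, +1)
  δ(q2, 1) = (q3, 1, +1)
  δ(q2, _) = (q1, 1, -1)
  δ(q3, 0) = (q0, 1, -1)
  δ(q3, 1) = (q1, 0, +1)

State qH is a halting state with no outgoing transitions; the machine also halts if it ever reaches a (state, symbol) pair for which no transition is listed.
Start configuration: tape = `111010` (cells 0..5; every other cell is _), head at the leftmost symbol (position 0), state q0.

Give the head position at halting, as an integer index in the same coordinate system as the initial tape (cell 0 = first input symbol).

state=q0 head=0 tape=_[1]11010___   (q0,1)→(q1,1,-1)
state=q1 head=-1 tape=[_]111010___   (q1,_)→(q2,_,+1)
state=q2 head=0 tape=_[1]11010___   (q2,1)→(q3,1,+1)
state=q3 head=1 tape=_1[1]1010___   (q3,1)→(q1,0,+1)
state=q1 head=2 tape=_10[1]010___   (q1,1)→(q1,_,+1)
state=q1 head=3 tape=_10_[0]10___   (q1,0)→(q0,_,+1)
state=q0 head=4 tape=_10__[1]0___   (q0,1)→(q1,1,-1)
state=q1 head=3 tape=_10_[_]10___   (q1,_)→(q2,_,+1)
state=q2 head=4 tape=_10__[1]0___   (q2,1)→(q3,1,+1)
state=q3 head=5 tape=_10__1[0]___   (q3,0)→(q0,1,-1)
state=q0 head=4 tape=_10__[1]1___   (q0,1)→(q1,1,-1)
state=q1 head=3 tape=_10_[_]11___   (q1,_)→(q2,_,+1)
state=q2 head=4 tape=_10__[1]1___   (q2,1)→(q3,1,+1)
state=q3 head=5 tape=_10__1[1]___   (q3,1)→(q1,0,+1)
state=q1 head=6 tape=_10__10[_]__   (q1,_)→(q2,_,+1)
state=q2 head=7 tape=_10__10_[_]_   (q2,_)→(q1,1,-1)
state=q1 head=6 tape=_10__10[_]1_   (q1,_)→(q2,_,+1)
state=q2 head=7 tape=_10__10_[1]_   (q2,1)→(q3,1,+1)
state=q3 head=8 tape=_10__10_1[_]
At halt the head is at cell 8.

8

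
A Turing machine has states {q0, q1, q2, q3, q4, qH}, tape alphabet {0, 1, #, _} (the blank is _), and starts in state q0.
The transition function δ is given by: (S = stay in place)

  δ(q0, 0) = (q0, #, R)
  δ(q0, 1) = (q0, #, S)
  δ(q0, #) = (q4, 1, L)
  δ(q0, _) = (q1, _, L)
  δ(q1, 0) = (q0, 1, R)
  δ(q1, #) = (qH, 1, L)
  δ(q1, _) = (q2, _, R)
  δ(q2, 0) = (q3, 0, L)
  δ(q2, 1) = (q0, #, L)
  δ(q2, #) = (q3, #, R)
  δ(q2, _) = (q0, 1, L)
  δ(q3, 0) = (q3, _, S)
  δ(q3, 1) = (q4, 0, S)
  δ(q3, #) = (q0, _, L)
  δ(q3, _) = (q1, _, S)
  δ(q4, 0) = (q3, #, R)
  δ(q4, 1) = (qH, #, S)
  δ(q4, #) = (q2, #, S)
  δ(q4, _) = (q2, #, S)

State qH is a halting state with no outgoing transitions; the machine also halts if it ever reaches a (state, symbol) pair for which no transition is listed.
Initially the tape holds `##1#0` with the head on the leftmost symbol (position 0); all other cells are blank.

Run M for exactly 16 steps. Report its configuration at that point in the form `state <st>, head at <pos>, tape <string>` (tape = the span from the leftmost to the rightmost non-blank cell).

state qH, head at -1, tape #1_##0

state=q0 head=0 tape=_[#]#1#0   (q0,#)→(q4,1,L)
state=q4 head=-1 tape=[_]1#1#0   (q4,_)→(q2,#,S)
state=q2 head=-1 tape=[#]1#1#0   (q2,#)→(q3,#,R)
state=q3 head=0 tape=#[1]#1#0   (q3,1)→(q4,0,S)
state=q4 head=0 tape=#[0]#1#0   (q4,0)→(q3,#,R)
state=q3 head=1 tape=##[#]1#0   (q3,#)→(q0,_,L)
state=q0 head=0 tape=#[#]_1#0   (q0,#)→(q4,1,L)
state=q4 head=-1 tape=[#]1_1#0   (q4,#)→(q2,#,S)
state=q2 head=-1 tape=[#]1_1#0   (q2,#)→(q3,#,R)
state=q3 head=0 tape=#[1]_1#0   (q3,1)→(q4,0,S)
state=q4 head=0 tape=#[0]_1#0   (q4,0)→(q3,#,R)
state=q3 head=1 tape=##[_]1#0   (q3,_)→(q1,_,S)
state=q1 head=1 tape=##[_]1#0   (q1,_)→(q2,_,R)
state=q2 head=2 tape=##_[1]#0   (q2,1)→(q0,#,L)
state=q0 head=1 tape=##[_]##0   (q0,_)→(q1,_,L)
state=q1 head=0 tape=#[#]_##0   (q1,#)→(qH,1,L)
state=qH head=-1 tape=[#]1_##0
After 16 steps: state qH, head at -1, tape #1_##0.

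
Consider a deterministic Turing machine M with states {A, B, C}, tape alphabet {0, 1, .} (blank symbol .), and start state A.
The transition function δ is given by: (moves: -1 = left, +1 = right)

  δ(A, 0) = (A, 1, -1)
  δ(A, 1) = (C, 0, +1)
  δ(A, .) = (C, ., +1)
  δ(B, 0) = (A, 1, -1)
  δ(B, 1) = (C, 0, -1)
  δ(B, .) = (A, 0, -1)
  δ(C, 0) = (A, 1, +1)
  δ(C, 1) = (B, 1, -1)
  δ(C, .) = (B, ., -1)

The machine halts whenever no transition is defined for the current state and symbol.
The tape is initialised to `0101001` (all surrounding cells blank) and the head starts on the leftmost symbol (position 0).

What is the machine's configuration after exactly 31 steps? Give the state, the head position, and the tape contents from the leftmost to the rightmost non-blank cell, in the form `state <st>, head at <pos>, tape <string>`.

state A, head at -3, tape 1111101001

A | ....[0]101001   read 0 → write 1, move -1, go to A
A | ...[.]1101001   read . → write ., move +1, go to C
C | ....[1]101001   read 1 → write 1, move -1, go to B
B | ...[.]1101001   read . → write 0, move -1, go to A
A | ..[.]01101001   read . → write ., move +1, go to C
C | ...[0]1101001   read 0 → write 1, move +1, go to A
A | ...1[1]101001   read 1 → write 0, move +1, go to C
C | ...10[1]01001   read 1 → write 1, move -1, go to B
B | ...1[0]101001   read 0 → write 1, move -1, go to A
A | ...[1]1101001   read 1 → write 0, move +1, go to C
C | ...0[1]101001   read 1 → write 1, move -1, go to B
B | ...[0]1101001   read 0 → write 1, move -1, go to A
A | ..[.]11101001   read . → write ., move +1, go to C
C | ...[1]1101001   read 1 → write 1, move -1, go to B
B | ..[.]11101001   read . → write 0, move -1, go to A
A | .[.]011101001   read . → write ., move +1, go to C
C | ..[0]11101001   read 0 → write 1, move +1, go to A
A | ..1[1]1101001   read 1 → write 0, move +1, go to C
C | ..10[1]101001   read 1 → write 1, move -1, go to B
B | ..1[0]1101001   read 0 → write 1, move -1, go to A
A | ..[1]11101001   read 1 → write 0, move +1, go to C
C | ..0[1]1101001   read 1 → write 1, move -1, go to B
B | ..[0]11101001   read 0 → write 1, move -1, go to A
A | .[.]111101001   read . → write ., move +1, go to C
C | ..[1]11101001   read 1 → write 1, move -1, go to B
B | .[.]111101001   read . → write 0, move -1, go to A
A | [.]0111101001   read . → write ., move +1, go to C
C | .[0]111101001   read 0 → write 1, move +1, go to A
A | .1[1]11101001   read 1 → write 0, move +1, go to C
C | .10[1]1101001   read 1 → write 1, move -1, go to B
B | .1[0]11101001   read 0 → write 1, move -1, go to A
A | .[1]111101001
After 31 steps: state A, head at -3, tape 1111101001.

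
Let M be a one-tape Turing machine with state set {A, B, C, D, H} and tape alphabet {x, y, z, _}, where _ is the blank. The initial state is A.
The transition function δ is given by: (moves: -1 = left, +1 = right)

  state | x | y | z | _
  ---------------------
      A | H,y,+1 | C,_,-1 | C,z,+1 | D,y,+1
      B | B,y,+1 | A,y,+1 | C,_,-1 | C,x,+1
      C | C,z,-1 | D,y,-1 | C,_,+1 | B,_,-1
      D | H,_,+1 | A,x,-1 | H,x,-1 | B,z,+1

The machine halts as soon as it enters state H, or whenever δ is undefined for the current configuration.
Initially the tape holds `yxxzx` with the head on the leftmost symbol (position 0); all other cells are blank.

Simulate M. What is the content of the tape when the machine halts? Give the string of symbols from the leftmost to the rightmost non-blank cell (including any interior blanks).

y_yzzxzx

state=A head=0 tape=___[y]xxzx   (A,y)→(C,_,-1)
state=C head=-1 tape=__[_]_xxzx   (C,_)→(B,_,-1)
state=B head=-2 tape=_[_]__xxzx   (B,_)→(C,x,+1)
state=C head=-1 tape=_x[_]_xxzx   (C,_)→(B,_,-1)
state=B head=-2 tape=_[x]__xxzx   (B,x)→(B,y,+1)
state=B head=-1 tape=_y[_]_xxzx   (B,_)→(C,x,+1)
state=C head=0 tape=_yx[_]xxzx   (C,_)→(B,_,-1)
state=B head=-1 tape=_y[x]_xxzx   (B,x)→(B,y,+1)
state=B head=0 tape=_yy[_]xxzx   (B,_)→(C,x,+1)
state=C head=1 tape=_yyx[x]xzx   (C,x)→(C,z,-1)
state=C head=0 tape=_yy[x]zxzx   (C,x)→(C,z,-1)
state=C head=-1 tape=_y[y]zzxzx   (C,y)→(D,y,-1)
state=D head=-2 tape=_[y]yzzxzx   (D,y)→(A,x,-1)
state=A head=-3 tape=[_]xyzzxzx   (A,_)→(D,y,+1)
state=D head=-2 tape=y[x]yzzxzx   (D,x)→(H,_,+1)
state=H head=-1 tape=y_[y]zzxzx
The non-blank tape span at halt is y_yzzxzx.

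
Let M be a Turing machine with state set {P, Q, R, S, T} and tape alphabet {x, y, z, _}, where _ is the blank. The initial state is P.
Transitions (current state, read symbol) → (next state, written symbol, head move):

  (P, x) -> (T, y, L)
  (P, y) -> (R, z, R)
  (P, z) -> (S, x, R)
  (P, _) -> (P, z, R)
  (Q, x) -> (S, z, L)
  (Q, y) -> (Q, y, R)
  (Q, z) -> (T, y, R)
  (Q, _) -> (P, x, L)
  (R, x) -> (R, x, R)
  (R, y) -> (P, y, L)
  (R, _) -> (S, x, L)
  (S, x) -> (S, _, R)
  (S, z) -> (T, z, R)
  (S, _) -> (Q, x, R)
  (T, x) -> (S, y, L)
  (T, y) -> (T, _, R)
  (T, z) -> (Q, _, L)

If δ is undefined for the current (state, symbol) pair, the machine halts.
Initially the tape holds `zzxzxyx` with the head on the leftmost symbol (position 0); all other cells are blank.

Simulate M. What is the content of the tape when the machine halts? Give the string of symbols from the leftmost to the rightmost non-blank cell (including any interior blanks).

xx__zxz__yx

state=P head=0 tape=[z]zxzxyx____   (P,z)→(S,x,R)
state=S head=1 tape=x[z]xzxyx____   (S,z)→(T,z,R)
state=T head=2 tape=xz[x]zxyx____   (T,x)→(S,y,L)
state=S head=1 tape=x[z]yzxyx____   (S,z)→(T,z,R)
state=T head=2 tape=xz[y]zxyx____   (T,y)→(T,_,R)
state=T head=3 tape=xz_[z]xyx____   (T,z)→(Q,_,L)
state=Q head=2 tape=xz[_]_xyx____   (Q,_)→(P,x,L)
state=P head=1 tape=x[z]x_xyx____   (P,z)→(S,x,R)
state=S head=2 tape=xx[x]_xyx____   (S,x)→(S,_,R)
state=S head=3 tape=xx_[_]xyx____   (S,_)→(Q,x,R)
state=Q head=4 tape=xx_x[x]yx____   (Q,x)→(S,z,L)
state=S head=3 tape=xx_[x]zyx____   (S,x)→(S,_,R)
state=S head=4 tape=xx__[z]yx____   (S,z)→(T,z,R)
state=T head=5 tape=xx__z[y]x____   (T,y)→(T,_,R)
state=T head=6 tape=xx__z_[x]____   (T,x)→(S,y,L)
state=S head=5 tape=xx__z[_]y____   (S,_)→(Q,x,R)
state=Q head=6 tape=xx__zx[y]____   (Q,y)→(Q,y,R)
state=Q head=7 tape=xx__zxy[_]___   (Q,_)→(P,x,L)
state=P head=6 tape=xx__zx[y]x___   (P,y)→(R,z,R)
state=R head=7 tape=xx__zxz[x]___   (R,x)→(R,x,R)
state=R head=8 tape=xx__zxzx[_]__   (R,_)→(S,x,L)
state=S head=7 tape=xx__zxz[x]x__   (S,x)→(S,_,R)
state=S head=8 tape=xx__zxz_[x]__   (S,x)→(S,_,R)
state=S head=9 tape=xx__zxz__[_]_   (S,_)→(Q,x,R)
state=Q head=10 tape=xx__zxz__x[_]   (Q,_)→(P,x,L)
state=P head=9 tape=xx__zxz__[x]x   (P,x)→(T,y,L)
state=T head=8 tape=xx__zxz_[_]yx
The non-blank tape span at halt is xx__zxz__yx.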